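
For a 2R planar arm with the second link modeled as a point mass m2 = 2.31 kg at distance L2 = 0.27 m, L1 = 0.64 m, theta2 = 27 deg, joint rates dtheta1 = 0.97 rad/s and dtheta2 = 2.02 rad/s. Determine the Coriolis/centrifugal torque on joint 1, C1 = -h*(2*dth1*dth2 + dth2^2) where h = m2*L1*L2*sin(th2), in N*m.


h = m2*L1*L2*sin(th2) = 2.31*0.64*0.27*sin(27 deg) = 0.181218
C1 = -h*(2*0.97*2.02 + 2.02^2) = -0.181218*7.9992 = -1.4496

-1.4496 N*m


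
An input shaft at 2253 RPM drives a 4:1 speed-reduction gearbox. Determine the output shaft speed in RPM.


omega_out = omega_in / N = 2253 / 4 = 563.2500

563.2500 RPM


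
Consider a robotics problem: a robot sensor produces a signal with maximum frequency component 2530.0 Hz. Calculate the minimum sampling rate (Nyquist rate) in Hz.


f_s,min = 2*f_max = 2*2530.0 = 5060.0000

5060.0000 Hz


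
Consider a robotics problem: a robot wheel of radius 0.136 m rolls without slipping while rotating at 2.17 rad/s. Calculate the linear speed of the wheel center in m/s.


v = omega * r = 2.17 * 0.136 = 0.2951

0.2951 m/s


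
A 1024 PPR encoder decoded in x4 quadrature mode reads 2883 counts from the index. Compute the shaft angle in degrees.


angle = counts * 360 / (PPR*4) = 2883 * 360 / 4096 = 253.3887

253.3887 degrees


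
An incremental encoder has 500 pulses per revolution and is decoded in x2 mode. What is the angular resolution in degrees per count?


resolution = 360 / (PPR * 2) = 360 / 1000 = 0.3600

0.3600 degrees


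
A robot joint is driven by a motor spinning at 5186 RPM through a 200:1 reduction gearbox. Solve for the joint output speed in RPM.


omega_joint = omega_motor / N = 5186 / 200 = 25.9300

25.9300 RPM


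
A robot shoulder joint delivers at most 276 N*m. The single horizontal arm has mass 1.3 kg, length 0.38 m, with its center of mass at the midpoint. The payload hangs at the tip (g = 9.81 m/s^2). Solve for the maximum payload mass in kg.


tau_arm = m_arm*g*(L/2) = 1.3*9.81*0.38/2 = 2.4231 N*m
tau_payload = tau_max - tau_arm = 276 - 2.4231 = 273.5769
m_payload = tau_payload / (g*L) = 273.5769 / (9.81*0.38) = 73.3883

73.3883 kg


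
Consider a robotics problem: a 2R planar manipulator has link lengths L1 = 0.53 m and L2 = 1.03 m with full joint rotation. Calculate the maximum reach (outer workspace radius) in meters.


r_max = L1 + L2 = 0.53 + 1.03 = 1.5600

1.5600 m


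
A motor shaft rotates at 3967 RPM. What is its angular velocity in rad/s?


omega = 3967 * 2*pi/60 = 415.4233

415.4233 rad/s


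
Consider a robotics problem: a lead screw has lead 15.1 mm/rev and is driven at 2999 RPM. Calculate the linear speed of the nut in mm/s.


v = lead * (RPM/60) = 15.1*2999/60 = 754.7483

754.7483 mm/s


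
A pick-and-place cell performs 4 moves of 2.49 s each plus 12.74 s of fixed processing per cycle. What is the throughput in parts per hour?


T_cycle = 4*2.49 + 12.74 = 22.7000 s
rate = 3600/T = 158.5903

158.5903 parts/hour


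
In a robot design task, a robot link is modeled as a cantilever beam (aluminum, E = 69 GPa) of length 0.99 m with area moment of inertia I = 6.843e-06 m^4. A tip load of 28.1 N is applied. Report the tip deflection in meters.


delta = F*L^3/(3*E*I) = 28.1*0.99^3/(3*6.900e+10*6.843e-06)
      = 27.2654019/1416501 = 1.9248e-05

1.9248e-05 m


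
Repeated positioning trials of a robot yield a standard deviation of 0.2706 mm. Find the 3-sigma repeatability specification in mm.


repeatability = 3*sigma = 3*0.2706 = 0.8118

0.8118 mm


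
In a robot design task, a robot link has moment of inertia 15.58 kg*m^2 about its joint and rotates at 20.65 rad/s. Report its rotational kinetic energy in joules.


KE = (1/2)*I*omega^2 = 0.5*15.58*20.65^2 = 3321.8313

3321.8313 J


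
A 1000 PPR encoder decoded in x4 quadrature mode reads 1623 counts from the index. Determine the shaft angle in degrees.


angle = counts * 360 / (PPR*4) = 1623 * 360 / 4000 = 146.0700

146.0700 degrees


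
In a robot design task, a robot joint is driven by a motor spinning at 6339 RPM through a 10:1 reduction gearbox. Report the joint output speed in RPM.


omega_joint = omega_motor / N = 6339 / 10 = 633.9000

633.9000 RPM


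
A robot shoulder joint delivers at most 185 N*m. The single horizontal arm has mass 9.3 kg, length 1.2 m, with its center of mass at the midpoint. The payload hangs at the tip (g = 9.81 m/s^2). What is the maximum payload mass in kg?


tau_arm = m_arm*g*(L/2) = 9.3*9.81*1.2/2 = 54.7398 N*m
tau_payload = tau_max - tau_arm = 185 - 54.7398 = 130.2602
m_payload = tau_payload / (g*L) = 130.2602 / (9.81*1.2) = 11.0653

11.0653 kg


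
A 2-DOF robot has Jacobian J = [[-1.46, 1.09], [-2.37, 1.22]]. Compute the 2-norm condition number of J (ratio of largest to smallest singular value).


JJ^T eigenvalues: trace(JJ^T) = 10.4250, det(JJ^T) = det(J)^2 = 0.64336441
s_max^2 = (10.4250 + sqrt(106.10716736))/2 = 10.36291667
s_min^2 = (10.4250 - sqrt(106.10716736))/2 = 0.06208333
kappa = s_max/s_min = sqrt(10.36291667/0.06208333) = 12.9197

12.9197


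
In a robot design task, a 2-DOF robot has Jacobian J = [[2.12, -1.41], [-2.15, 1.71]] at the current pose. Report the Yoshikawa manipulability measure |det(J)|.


det(J) = 2.12*1.71 - (-1.41)*(-2.15) = 0.5937
|det(J)| = 0.5937

0.5937


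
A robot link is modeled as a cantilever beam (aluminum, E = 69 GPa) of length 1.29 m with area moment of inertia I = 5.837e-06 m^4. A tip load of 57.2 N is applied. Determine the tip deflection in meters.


delta = F*L^3/(3*E*I) = 57.2*1.29^3/(3*6.900e+10*5.837e-06)
      = 122.7906108/1208259 = 1.0163e-04

1.0163e-04 m


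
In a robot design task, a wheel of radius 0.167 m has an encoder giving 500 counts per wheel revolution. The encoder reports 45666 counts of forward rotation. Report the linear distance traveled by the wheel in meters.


revs = 45666/500 = 91.332000
d = revs * 2*pi*r = 91.332000 * 2*pi*0.167 = 95.8339

95.8339 m


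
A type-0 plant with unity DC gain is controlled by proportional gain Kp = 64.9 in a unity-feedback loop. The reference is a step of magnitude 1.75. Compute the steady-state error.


e_ss = R/(1 + Kp) = 1.75/(1 + 64.9) = 1.75/65.9000 = 0.0266

0.0266


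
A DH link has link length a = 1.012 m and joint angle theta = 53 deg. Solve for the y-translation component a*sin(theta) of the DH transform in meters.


a*sin(theta) = 1.012*sin(53 deg) = 0.8082

0.8082 m


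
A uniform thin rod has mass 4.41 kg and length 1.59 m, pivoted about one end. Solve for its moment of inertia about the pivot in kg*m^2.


I = (1/3)*m*L^2 = (1/3)*4.41*1.59^2 = 3.7163

3.7163 kg*m^2


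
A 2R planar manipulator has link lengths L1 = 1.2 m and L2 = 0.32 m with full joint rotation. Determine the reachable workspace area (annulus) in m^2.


r_max = L1 + L2 = 1.5200, r_min = |L1 - L2| = 0.8800
A = pi*(r_max^2 - r_min^2) = pi*(2.3104 - 0.7744) = 4.8255

4.8255 m^2


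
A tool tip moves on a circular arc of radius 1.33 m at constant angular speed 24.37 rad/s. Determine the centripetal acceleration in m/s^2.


a_c = omega^2 * r = 24.37^2 * 1.33 = 789.8829

789.8829 m/s^2


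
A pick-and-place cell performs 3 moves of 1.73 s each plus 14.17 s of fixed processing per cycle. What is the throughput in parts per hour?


T_cycle = 3*1.73 + 14.17 = 19.3600 s
rate = 3600/T = 185.9504

185.9504 parts/hour


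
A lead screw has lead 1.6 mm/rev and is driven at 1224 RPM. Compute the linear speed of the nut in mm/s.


v = lead * (RPM/60) = 1.6*1224/60 = 32.6400

32.6400 mm/s


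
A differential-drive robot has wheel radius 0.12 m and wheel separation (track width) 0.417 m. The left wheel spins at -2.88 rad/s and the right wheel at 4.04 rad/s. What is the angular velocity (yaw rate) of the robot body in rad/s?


omega = r*(wR - wL)/L = 0.12*(4.04 - (-2.88))/0.417 = 1.9914

1.9914 rad/s


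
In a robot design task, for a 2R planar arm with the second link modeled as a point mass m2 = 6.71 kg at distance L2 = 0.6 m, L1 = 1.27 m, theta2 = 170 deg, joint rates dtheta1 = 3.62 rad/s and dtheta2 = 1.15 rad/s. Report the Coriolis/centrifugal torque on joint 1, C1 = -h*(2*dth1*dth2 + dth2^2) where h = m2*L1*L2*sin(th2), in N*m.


h = m2*L1*L2*sin(th2) = 6.71*1.27*0.6*sin(170 deg) = 0.887867
C1 = -h*(2*3.62*1.15 + 1.15^2) = -0.887867*9.6485 = -8.5666

-8.5666 N*m


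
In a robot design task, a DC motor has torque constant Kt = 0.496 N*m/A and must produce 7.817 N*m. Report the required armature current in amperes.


I = tau / Kt = 7.817/0.496 = 15.7601

15.7601 A


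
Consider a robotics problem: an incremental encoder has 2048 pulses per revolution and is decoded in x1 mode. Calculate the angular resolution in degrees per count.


resolution = 360 / (PPR * 1) = 360 / 2048 = 0.1758

0.1758 degrees


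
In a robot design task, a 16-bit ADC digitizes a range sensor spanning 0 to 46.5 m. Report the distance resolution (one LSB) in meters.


res = range / 2^n = 46.5/2^16 = 46.5/65536 = 7.0953e-04

7.0953e-04 m


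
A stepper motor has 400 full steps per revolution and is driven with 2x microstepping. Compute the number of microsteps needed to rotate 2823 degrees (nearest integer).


step_size = 360/(400*2) = 360/800 = 0.450000 deg
n = 2823/(360/800) = 2823*800/360 = 6273.3333 -> 6273

6273 steps


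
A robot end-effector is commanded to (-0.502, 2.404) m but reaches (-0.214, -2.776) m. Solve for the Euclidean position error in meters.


dx = -0.214 - (-0.502) = 0.2880, dy = -2.776 - (2.404) = -5.1800
err = sqrt(0.082944 + 26.832400) = 5.1880

5.1880 m


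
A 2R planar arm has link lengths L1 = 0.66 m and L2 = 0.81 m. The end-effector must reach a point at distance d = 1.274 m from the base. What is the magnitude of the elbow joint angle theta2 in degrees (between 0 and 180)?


cos(th2) = (d^2 - L1^2 - L2^2)/(2*L1*L2) = (1.274^2 - 0.66^2 - 0.81^2)/(2*0.66*0.81) = 0.49698466
th2 = acos(0.49698466) = 60.1993 deg

60.1993 degrees


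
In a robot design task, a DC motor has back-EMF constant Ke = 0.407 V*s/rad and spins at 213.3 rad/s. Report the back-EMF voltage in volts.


V_emf = Ke * omega = 0.407*213.3 = 86.8131

86.8131 V


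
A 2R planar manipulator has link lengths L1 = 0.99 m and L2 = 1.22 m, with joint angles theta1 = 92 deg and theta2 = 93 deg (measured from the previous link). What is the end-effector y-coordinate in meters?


y = L1*sin(th1) + L2*sin(th1+th2) = 0.99*sin(92 deg) + 1.22*sin(185 deg) = 0.8831

0.8831 m


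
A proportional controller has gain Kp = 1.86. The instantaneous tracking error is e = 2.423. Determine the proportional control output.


u_P = Kp * e = 1.86 * 2.423 = 4.5068

4.5068


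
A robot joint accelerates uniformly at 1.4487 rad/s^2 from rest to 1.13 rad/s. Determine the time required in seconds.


t = delta_omega / alpha = 1.13 / 1.4487 = 0.7800

0.7800 s


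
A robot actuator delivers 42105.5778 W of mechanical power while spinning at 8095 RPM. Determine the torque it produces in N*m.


omega = 8095 * 2*pi/60 = 847.706418 rad/s
tau = P / omega = 42105.5778 / 847.706418 = 49.6700

49.6700 N*m


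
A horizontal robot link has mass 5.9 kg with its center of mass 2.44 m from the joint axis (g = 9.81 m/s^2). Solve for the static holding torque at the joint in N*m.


tau = m*g*L = 5.9 * 9.81 * 2.44 = 141.2248

141.2248 N*m


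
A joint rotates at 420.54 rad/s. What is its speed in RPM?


RPM = 420.54 * 60/(2*pi) = 4015.8612

4015.8612 RPM


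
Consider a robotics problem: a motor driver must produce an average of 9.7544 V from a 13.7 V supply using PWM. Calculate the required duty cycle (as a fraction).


D = V_avg/V_supply = 9.7544/13.7 = 0.7120

0.7120


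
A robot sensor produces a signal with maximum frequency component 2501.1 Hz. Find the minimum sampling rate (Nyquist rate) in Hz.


f_s,min = 2*f_max = 2*2501.1 = 5002.2000

5002.2000 Hz


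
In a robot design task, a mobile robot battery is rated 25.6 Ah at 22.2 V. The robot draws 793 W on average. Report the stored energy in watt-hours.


E = capacity * V = 25.6*22.2 = 568.3200

568.3200 Wh


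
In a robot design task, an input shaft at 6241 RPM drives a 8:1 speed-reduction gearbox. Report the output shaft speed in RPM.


omega_out = omega_in / N = 6241 / 8 = 780.1250

780.1250 RPM


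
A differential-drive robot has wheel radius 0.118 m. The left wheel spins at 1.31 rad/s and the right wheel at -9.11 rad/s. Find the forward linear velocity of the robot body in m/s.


v = r*(wR + wL)/2 = 0.118*(-9.11 + 1.31)/2 = -0.4602

-0.4602 m/s


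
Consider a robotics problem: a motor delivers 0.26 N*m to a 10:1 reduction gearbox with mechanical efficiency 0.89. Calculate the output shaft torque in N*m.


tau_out = tau_in * N * eta = 0.26 * 10 * 0.89 = 2.3140

2.3140 N*m


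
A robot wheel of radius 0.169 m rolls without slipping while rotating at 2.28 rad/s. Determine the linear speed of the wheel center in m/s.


v = omega * r = 2.28 * 0.169 = 0.3853

0.3853 m/s


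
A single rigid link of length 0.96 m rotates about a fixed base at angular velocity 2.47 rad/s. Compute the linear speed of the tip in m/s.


v = L*omega = 0.96 * 2.47 = 2.3712

2.3712 m/s


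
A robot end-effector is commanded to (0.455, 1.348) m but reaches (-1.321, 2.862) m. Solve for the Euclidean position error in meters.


dx = -1.321 - (0.455) = -1.7760, dy = 2.862 - (1.348) = 1.5140
err = sqrt(3.154176 + 2.292196) = 2.3337

2.3337 m


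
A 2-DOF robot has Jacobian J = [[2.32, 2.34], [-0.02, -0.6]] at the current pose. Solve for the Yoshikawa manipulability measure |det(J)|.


det(J) = 2.32*-0.6 - (2.34)*(-0.02) = -1.3452
|det(J)| = 1.3452

1.3452


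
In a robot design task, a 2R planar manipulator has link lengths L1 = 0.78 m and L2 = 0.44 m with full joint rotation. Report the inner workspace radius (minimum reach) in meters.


r_min = |L1 - L2| = |0.78 - 0.44| = 0.3400

0.3400 m


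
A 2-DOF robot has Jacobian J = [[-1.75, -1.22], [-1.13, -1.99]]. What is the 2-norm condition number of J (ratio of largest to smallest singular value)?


JJ^T eigenvalues: trace(JJ^T) = 9.7879, det(JJ^T) = det(J)^2 = 4.42639521
s_max^2 = (9.7879 + sqrt(78.09740557))/2 = 9.31258683
s_min^2 = (9.7879 - sqrt(78.09740557))/2 = 0.47531317
kappa = s_max/s_min = sqrt(9.31258683/0.47531317) = 4.4263

4.4263


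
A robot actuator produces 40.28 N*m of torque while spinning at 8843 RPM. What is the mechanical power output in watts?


omega = 8843 * 2*pi/60 = 926.036795 rad/s
P = tau * omega = 40.28 * 926.036795 = 37300.7621

37300.7621 W


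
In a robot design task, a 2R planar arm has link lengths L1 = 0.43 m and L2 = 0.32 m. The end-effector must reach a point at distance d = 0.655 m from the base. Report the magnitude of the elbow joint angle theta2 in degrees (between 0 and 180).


cos(th2) = (d^2 - L1^2 - L2^2)/(2*L1*L2) = (0.655^2 - 0.43^2 - 0.32^2)/(2*0.43*0.32) = 0.51498910
th2 = acos(0.51498910) = 59.0033 deg

59.0033 degrees


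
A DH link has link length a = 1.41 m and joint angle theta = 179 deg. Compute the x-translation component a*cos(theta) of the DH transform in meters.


a*cos(theta) = 1.41*cos(179 deg) = -1.4098

-1.4098 m


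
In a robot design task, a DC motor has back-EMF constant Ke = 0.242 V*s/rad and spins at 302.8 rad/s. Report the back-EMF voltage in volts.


V_emf = Ke * omega = 0.242*302.8 = 73.2776

73.2776 V


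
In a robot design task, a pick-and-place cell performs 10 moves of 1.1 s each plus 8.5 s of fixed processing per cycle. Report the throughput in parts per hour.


T_cycle = 10*1.1 + 8.5 = 19.5000 s
rate = 3600/T = 184.6154

184.6154 parts/hour


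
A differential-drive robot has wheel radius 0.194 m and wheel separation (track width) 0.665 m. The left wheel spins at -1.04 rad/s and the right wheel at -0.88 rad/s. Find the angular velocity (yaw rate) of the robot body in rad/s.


omega = r*(wR - wL)/L = 0.194*(-0.88 - (-1.04))/0.665 = 0.0467

0.0467 rad/s


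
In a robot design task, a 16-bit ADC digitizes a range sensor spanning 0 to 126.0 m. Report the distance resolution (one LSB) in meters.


res = range / 2^n = 126.0/2^16 = 126.0/65536 = 0.0019

0.0019 m


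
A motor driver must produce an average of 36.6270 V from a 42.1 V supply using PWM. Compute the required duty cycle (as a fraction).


D = V_avg/V_supply = 36.6270/42.1 = 0.8700

0.8700


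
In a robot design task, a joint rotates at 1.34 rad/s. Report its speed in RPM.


RPM = 1.34 * 60/(2*pi) = 12.7961

12.7961 RPM


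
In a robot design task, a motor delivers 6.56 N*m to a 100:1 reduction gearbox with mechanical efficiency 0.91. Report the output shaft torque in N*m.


tau_out = tau_in * N * eta = 6.56 * 100 * 0.91 = 596.9600

596.9600 N*m


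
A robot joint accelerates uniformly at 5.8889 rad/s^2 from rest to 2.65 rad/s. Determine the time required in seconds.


t = delta_omega / alpha = 2.65 / 5.8889 = 0.4500

0.4500 s


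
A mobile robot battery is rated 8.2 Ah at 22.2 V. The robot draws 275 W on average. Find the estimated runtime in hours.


E = 8.2*22.2 = 182.0400 Wh
t = E/P = 182.0400/275 = 0.6620

0.6620 hours


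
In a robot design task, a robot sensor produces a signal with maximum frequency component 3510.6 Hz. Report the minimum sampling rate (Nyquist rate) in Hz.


f_s,min = 2*f_max = 2*3510.6 = 7021.2000

7021.2000 Hz


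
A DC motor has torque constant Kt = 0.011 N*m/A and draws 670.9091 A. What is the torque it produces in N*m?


tau = Kt * I = 0.011*670.9091 = 7.3800

7.3800 N*m


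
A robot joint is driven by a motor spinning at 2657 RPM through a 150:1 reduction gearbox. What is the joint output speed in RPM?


omega_joint = omega_motor / N = 2657 / 150 = 17.7133

17.7133 RPM


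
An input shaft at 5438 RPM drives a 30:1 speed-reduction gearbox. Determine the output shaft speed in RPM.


omega_out = omega_in / N = 5438 / 30 = 181.2667

181.2667 RPM


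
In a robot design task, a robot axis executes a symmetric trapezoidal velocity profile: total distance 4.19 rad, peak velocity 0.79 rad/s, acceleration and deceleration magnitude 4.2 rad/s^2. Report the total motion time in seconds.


t_acc = v/a = 0.79/4.2 = 0.188095 s
d_acc = v^2/(2a) = 0.074298 rad (each ramp)
d_cruise = 4.19 - 2*0.074298 = 4.041404 rad
t_cruise = 4.041404/0.79 = 5.115701 s
t_total = 2*0.188095 + 5.115701 = 5.4919

5.4919 s


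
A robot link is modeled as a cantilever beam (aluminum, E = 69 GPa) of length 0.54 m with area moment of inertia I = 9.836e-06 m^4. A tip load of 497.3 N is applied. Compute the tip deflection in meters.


delta = F*L^3/(3*E*I) = 497.3*0.54^3/(3*6.900e+10*9.836e-06)
      = 78.3068472/2036052 = 3.8460e-05

3.8460e-05 m


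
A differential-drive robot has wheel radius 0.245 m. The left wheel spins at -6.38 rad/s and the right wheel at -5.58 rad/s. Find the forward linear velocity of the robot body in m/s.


v = r*(wR + wL)/2 = 0.245*(-5.58 + -6.38)/2 = -1.4651

-1.4651 m/s


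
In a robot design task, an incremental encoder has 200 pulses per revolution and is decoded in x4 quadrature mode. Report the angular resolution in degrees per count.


resolution = 360 / (PPR * 4) = 360 / 800 = 0.4500

0.4500 degrees


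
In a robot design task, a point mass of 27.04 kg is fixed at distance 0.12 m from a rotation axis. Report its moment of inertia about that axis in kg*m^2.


I = m*r^2 = 27.04*0.12^2 = 0.3894

0.3894 kg*m^2


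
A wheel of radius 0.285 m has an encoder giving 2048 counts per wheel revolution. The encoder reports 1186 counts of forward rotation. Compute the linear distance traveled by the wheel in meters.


revs = 1186/2048 = 0.579102
d = revs * 2*pi*r = 0.579102 * 2*pi*0.285 = 1.0370

1.0370 m


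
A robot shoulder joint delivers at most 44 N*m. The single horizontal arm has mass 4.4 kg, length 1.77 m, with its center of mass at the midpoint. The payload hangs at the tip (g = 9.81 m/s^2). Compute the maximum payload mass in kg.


tau_arm = m_arm*g*(L/2) = 4.4*9.81*1.77/2 = 38.2001 N*m
tau_payload = tau_max - tau_arm = 44 - 38.2001 = 5.7999
m_payload = tau_payload / (g*L) = 5.7999 / (9.81*1.77) = 0.3340

0.3340 kg


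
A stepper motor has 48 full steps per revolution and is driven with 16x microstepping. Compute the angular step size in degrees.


step = 360/(48*16) = 360/768 = 0.4688

0.4688 degrees


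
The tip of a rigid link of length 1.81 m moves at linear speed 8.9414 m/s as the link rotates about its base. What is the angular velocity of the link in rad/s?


omega = v / L = 8.9414 / 1.81 = 4.9400

4.9400 rad/s


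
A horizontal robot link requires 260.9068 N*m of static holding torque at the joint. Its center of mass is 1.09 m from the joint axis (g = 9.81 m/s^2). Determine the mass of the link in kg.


m = tau / (g*L) = 260.9068 / (9.81 * 1.09) = 24.4000

24.4000 kg


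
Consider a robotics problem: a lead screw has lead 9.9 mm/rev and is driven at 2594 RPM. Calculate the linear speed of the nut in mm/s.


v = lead * (RPM/60) = 9.9*2594/60 = 428.0100

428.0100 mm/s


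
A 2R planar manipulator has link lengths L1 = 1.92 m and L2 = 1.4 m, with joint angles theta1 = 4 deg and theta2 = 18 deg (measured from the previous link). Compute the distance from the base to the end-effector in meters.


x = L1*cos(th1) + L2*cos(th1+th2) = 3.213380
y = L1*sin(th1) + L2*sin(th1+th2) = 0.658382
d = sqrt(x^2 + y^2) = sqrt(10.325811 + 0.433467) = 3.2801

3.2801 m


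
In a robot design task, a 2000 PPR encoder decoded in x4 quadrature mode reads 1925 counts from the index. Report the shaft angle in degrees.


angle = counts * 360 / (PPR*4) = 1925 * 360 / 8000 = 86.6250

86.6250 degrees


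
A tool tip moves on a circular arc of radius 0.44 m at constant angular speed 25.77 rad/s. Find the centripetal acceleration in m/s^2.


a_c = omega^2 * r = 25.77^2 * 0.44 = 292.2009

292.2009 m/s^2


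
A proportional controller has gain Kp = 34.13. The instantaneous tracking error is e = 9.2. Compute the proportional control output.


u_P = Kp * e = 34.13 * 9.2 = 313.9960

313.9960


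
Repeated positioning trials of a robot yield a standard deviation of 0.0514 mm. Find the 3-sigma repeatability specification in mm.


repeatability = 3*sigma = 3*0.0514 = 0.1542

0.1542 mm


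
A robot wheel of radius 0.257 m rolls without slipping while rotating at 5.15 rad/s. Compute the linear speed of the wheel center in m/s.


v = omega * r = 5.15 * 0.257 = 1.3236

1.3236 m/s


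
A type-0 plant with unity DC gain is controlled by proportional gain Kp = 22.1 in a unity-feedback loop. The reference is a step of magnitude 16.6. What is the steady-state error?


e_ss = R/(1 + Kp) = 16.6/(1 + 22.1) = 16.6/23.1000 = 0.7186

0.7186


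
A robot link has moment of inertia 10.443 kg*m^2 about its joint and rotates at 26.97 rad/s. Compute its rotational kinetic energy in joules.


KE = (1/2)*I*omega^2 = 0.5*10.443*26.97^2 = 3798.0194

3798.0194 J


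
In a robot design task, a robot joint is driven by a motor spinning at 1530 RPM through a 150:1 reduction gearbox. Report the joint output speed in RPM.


omega_joint = omega_motor / N = 1530 / 150 = 10.2000

10.2000 RPM


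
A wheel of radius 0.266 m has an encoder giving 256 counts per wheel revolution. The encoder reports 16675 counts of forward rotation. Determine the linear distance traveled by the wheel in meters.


revs = 16675/256 = 65.136719
d = revs * 2*pi*r = 65.136719 * 2*pi*0.266 = 108.8648

108.8648 m


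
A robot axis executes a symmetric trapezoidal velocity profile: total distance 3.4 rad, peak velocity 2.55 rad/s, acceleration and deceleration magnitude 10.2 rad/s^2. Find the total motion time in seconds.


t_acc = v/a = 2.55/10.2 = 0.250000 s
d_acc = v^2/(2a) = 0.318750 rad (each ramp)
d_cruise = 3.4 - 2*0.318750 = 2.762500 rad
t_cruise = 2.762500/2.55 = 1.083333 s
t_total = 2*0.250000 + 1.083333 = 1.5833

1.5833 s


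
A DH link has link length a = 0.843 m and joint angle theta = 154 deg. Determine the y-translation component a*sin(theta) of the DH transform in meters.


a*sin(theta) = 0.843*sin(154 deg) = 0.3695

0.3695 m


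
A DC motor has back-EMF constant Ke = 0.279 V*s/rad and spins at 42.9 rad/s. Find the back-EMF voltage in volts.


V_emf = Ke * omega = 0.279*42.9 = 11.9691

11.9691 V


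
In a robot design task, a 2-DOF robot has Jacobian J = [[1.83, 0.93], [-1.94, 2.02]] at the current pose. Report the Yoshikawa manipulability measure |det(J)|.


det(J) = 1.83*2.02 - (0.93)*(-1.94) = 5.5008
|det(J)| = 5.5008

5.5008


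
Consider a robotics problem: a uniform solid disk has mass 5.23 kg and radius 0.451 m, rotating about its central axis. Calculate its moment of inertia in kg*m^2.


I = (1/2)*m*R^2 = 0.5*5.23*0.451^2 = 0.5319

0.5319 kg*m^2


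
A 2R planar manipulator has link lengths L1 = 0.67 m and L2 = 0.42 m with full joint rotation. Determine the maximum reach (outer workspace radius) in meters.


r_max = L1 + L2 = 0.67 + 0.42 = 1.0900

1.0900 m


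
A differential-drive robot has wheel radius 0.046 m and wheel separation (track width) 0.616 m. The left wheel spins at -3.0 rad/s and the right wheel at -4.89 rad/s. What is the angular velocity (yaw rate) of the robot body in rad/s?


omega = r*(wR - wL)/L = 0.046*(-4.89 - (-3.0))/0.616 = -0.1411

-0.1411 rad/s


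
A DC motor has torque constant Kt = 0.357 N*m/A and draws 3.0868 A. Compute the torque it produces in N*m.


tau = Kt * I = 0.357*3.0868 = 1.1020

1.1020 N*m


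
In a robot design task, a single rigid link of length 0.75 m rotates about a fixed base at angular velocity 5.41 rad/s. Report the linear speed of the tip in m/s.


v = L*omega = 0.75 * 5.41 = 4.0575

4.0575 m/s


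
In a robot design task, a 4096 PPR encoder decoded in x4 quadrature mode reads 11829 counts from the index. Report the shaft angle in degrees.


angle = counts * 360 / (PPR*4) = 11829 * 360 / 16384 = 259.9146

259.9146 degrees


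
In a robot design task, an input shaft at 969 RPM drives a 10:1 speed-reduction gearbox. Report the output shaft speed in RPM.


omega_out = omega_in / N = 969 / 10 = 96.9000

96.9000 RPM


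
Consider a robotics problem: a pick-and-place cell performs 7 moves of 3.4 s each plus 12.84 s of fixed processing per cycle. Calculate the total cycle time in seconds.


T = 7*3.4 + 12.84 = 36.6400

36.6400 s


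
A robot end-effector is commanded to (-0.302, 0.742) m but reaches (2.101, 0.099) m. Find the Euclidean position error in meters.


dx = 2.101 - (-0.302) = 2.4030, dy = 0.099 - (0.742) = -0.6430
err = sqrt(5.774409 + 0.413449) = 2.4875

2.4875 m


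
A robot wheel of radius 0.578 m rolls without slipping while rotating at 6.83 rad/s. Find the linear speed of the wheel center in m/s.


v = omega * r = 6.83 * 0.578 = 3.9477

3.9477 m/s


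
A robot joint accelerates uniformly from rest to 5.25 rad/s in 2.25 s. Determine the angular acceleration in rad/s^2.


alpha = delta_omega / t = 5.25 / 2.25 = 2.3333

2.3333 rad/s^2


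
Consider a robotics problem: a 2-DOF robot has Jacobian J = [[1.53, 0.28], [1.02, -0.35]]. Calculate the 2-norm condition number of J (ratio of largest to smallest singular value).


JJ^T eigenvalues: trace(JJ^T) = 3.5822, det(JJ^T) = det(J)^2 = 0.67420521
s_max^2 = (3.5822 + sqrt(10.13533600))/2 = 3.38290212
s_min^2 = (3.5822 - sqrt(10.13533600))/2 = 0.19929788
kappa = s_max/s_min = sqrt(3.38290212/0.19929788) = 4.1200

4.1200


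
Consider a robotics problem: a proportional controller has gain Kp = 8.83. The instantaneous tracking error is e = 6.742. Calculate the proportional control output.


u_P = Kp * e = 8.83 * 6.742 = 59.5319

59.5319


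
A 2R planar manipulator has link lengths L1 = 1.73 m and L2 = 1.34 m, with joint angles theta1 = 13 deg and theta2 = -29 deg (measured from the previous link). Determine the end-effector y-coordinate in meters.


y = L1*sin(th1) + L2*sin(th1+th2) = 1.73*sin(13 deg) + 1.34*sin(-16 deg) = 0.0198

0.0198 m


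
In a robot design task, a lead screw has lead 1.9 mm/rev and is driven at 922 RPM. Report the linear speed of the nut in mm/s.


v = lead * (RPM/60) = 1.9*922/60 = 29.1967

29.1967 mm/s


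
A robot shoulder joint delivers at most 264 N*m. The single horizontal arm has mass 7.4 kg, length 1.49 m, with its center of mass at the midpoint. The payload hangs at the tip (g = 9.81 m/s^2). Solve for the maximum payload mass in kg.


tau_arm = m_arm*g*(L/2) = 7.4*9.81*1.49/2 = 54.0825 N*m
tau_payload = tau_max - tau_arm = 264 - 54.0825 = 209.9175
m_payload = tau_payload / (g*L) = 209.9175 / (9.81*1.49) = 14.3613

14.3613 kg


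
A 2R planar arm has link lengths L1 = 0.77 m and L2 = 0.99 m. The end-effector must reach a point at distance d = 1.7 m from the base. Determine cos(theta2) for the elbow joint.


cos(th2) = (d^2 - L1^2 - L2^2)/(2*L1*L2) = (1.7^2 - 0.77^2 - 0.99^2)/(2*0.77*0.99) = 0.8638

0.8638


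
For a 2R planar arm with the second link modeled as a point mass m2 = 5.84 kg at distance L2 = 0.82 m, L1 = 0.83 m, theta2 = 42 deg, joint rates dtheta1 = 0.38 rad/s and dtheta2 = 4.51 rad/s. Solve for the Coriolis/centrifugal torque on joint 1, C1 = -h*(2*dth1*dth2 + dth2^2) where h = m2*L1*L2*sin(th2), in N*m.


h = m2*L1*L2*sin(th2) = 5.84*0.83*0.82*sin(42 deg) = 2.659596
C1 = -h*(2*0.38*4.51 + 4.51^2) = -2.659596*23.7677 = -63.2125

-63.2125 N*m


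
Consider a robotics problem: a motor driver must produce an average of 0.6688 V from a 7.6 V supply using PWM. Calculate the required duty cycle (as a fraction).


D = V_avg/V_supply = 0.6688/7.6 = 0.0880

0.0880


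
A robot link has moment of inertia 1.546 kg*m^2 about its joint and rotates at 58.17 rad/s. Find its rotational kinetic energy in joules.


KE = (1/2)*I*omega^2 = 0.5*1.546*58.17^2 = 2615.6379

2615.6379 J


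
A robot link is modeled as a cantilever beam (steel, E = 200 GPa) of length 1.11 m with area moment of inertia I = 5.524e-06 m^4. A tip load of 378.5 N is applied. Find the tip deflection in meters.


delta = F*L^3/(3*E*I) = 378.5*1.11^3/(3*2.000e+11*5.524e-06)
      = 517.6483335/3314400 = 1.5618e-04

1.5618e-04 m


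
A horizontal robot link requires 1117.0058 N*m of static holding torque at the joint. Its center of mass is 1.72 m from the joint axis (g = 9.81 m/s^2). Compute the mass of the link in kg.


m = tau / (g*L) = 1117.0058 / (9.81 * 1.72) = 66.2000

66.2000 kg


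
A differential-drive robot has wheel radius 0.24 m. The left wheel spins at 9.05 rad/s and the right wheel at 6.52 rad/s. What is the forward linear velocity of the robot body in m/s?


v = r*(wR + wL)/2 = 0.24*(6.52 + 9.05)/2 = 1.8684

1.8684 m/s


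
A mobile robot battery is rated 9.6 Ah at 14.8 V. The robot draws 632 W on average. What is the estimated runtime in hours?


E = 9.6*14.8 = 142.0800 Wh
t = E/P = 142.0800/632 = 0.2248

0.2248 hours


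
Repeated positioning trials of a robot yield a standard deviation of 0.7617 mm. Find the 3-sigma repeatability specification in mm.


repeatability = 3*sigma = 3*0.7617 = 2.2851

2.2851 mm


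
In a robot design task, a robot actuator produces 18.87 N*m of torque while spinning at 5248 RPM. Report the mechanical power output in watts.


omega = 5248 * 2*pi/60 = 549.569275 rad/s
P = tau * omega = 18.87 * 549.569275 = 10370.3722

10370.3722 W


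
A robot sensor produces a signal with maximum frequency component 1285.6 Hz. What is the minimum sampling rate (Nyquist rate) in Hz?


f_s,min = 2*f_max = 2*1285.6 = 2571.2000

2571.2000 Hz


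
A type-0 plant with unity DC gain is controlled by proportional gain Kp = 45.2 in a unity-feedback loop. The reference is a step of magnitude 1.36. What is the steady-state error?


e_ss = R/(1 + Kp) = 1.36/(1 + 45.2) = 1.36/46.2000 = 0.0294

0.0294


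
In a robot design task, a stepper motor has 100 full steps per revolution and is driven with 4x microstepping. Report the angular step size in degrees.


step = 360/(100*4) = 360/400 = 0.9000

0.9000 degrees


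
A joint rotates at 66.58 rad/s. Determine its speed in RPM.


RPM = 66.58 * 60/(2*pi) = 635.7922

635.7922 RPM


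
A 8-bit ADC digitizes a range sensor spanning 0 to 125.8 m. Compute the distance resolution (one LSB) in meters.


res = range / 2^n = 125.8/2^8 = 125.8/256 = 0.4914

0.4914 m


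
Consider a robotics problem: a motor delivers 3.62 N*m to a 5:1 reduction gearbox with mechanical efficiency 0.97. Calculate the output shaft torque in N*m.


tau_out = tau_in * N * eta = 3.62 * 5 * 0.97 = 17.5570

17.5570 N*m


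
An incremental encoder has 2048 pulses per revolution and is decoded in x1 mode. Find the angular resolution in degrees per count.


resolution = 360 / (PPR * 1) = 360 / 2048 = 0.1758

0.1758 degrees


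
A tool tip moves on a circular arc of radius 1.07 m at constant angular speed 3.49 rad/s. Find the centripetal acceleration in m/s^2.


a_c = omega^2 * r = 3.49^2 * 1.07 = 13.0327

13.0327 m/s^2


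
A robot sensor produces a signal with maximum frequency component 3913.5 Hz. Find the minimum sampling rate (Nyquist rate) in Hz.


f_s,min = 2*f_max = 2*3913.5 = 7827.0000

7827.0000 Hz


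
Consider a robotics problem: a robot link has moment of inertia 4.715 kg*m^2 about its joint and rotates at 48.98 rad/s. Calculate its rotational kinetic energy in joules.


KE = (1/2)*I*omega^2 = 0.5*4.715*48.98^2 = 5655.7377

5655.7377 J


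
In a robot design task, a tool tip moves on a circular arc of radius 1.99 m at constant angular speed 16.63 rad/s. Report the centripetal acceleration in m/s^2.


a_c = omega^2 * r = 16.63^2 * 1.99 = 550.3482

550.3482 m/s^2


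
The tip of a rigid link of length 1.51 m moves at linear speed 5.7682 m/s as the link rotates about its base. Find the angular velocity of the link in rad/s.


omega = v / L = 5.7682 / 1.51 = 3.8200

3.8200 rad/s


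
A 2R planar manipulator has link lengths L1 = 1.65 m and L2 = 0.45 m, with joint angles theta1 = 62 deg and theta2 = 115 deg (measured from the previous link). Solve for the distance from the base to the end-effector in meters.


x = L1*cos(th1) + L2*cos(th1+th2) = 0.325245
y = L1*sin(th1) + L2*sin(th1+th2) = 1.480415
d = sqrt(x^2 + y^2) = sqrt(0.105784 + 2.191629) = 1.5157

1.5157 m


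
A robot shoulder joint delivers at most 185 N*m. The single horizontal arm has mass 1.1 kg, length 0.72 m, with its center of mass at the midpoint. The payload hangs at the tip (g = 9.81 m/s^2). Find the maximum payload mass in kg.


tau_arm = m_arm*g*(L/2) = 1.1*9.81*0.72/2 = 3.8848 N*m
tau_payload = tau_max - tau_arm = 185 - 3.8848 = 181.1152
m_payload = tau_payload / (g*L) = 181.1152 / (9.81*0.72) = 25.6421

25.6421 kg


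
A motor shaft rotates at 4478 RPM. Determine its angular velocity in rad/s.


omega = 4478 * 2*pi/60 = 468.9351

468.9351 rad/s


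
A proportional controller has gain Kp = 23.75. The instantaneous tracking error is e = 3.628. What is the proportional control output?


u_P = Kp * e = 23.75 * 3.628 = 86.1650

86.1650


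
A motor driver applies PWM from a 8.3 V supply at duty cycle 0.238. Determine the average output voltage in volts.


V_avg = V_supply * D = 8.3*0.238 = 1.9754

1.9754 V


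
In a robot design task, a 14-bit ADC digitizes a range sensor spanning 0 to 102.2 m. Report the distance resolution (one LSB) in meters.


res = range / 2^n = 102.2/2^14 = 102.2/16384 = 0.0062

0.0062 m


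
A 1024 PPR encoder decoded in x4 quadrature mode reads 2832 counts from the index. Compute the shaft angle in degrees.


angle = counts * 360 / (PPR*4) = 2832 * 360 / 4096 = 248.9062

248.9062 degrees


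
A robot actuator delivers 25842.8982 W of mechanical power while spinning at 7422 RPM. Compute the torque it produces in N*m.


omega = 7422 * 2*pi/60 = 777.230022 rad/s
tau = P / omega = 25842.8982 / 777.230022 = 33.2500

33.2500 N*m


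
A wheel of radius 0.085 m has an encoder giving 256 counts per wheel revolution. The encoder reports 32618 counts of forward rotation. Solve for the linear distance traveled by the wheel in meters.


revs = 32618/256 = 127.414062
d = revs * 2*pi*r = 127.414062 * 2*pi*0.085 = 68.0481

68.0481 m


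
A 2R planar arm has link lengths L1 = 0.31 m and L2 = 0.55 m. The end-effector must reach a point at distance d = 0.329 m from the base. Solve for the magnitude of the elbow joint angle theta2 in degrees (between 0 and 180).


cos(th2) = (d^2 - L1^2 - L2^2)/(2*L1*L2) = (0.329^2 - 0.31^2 - 0.55^2)/(2*0.31*0.55) = -0.85149267
th2 = acos(-0.85149267) = 148.3744 deg

148.3744 degrees


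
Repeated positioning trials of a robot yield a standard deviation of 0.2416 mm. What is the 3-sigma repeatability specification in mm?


repeatability = 3*sigma = 3*0.2416 = 0.7248

0.7248 mm


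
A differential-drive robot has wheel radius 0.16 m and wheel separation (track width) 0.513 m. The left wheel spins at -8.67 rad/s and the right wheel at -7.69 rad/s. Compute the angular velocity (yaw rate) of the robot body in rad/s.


omega = r*(wR - wL)/L = 0.16*(-7.69 - (-8.67))/0.513 = 0.3057

0.3057 rad/s


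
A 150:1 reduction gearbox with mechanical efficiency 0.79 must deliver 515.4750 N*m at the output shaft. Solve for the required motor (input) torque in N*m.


tau_in = tau_out / (N * eta) = 515.4750 / (150 * 0.79) = 4.3500

4.3500 N*m


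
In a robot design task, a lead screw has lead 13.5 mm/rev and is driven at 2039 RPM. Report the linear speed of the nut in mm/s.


v = lead * (RPM/60) = 13.5*2039/60 = 458.7750

458.7750 mm/s


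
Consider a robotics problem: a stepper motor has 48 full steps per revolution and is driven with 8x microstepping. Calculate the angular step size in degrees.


step = 360/(48*8) = 360/384 = 0.9375

0.9375 degrees


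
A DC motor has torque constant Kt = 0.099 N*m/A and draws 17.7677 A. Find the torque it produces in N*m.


tau = Kt * I = 0.099*17.7677 = 1.7590

1.7590 N*m


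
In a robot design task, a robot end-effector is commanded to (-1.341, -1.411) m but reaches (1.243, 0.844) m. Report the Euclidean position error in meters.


dx = 1.243 - (-1.341) = 2.5840, dy = 0.844 - (-1.411) = 2.2550
err = sqrt(6.677056 + 5.085025) = 3.4296

3.4296 m


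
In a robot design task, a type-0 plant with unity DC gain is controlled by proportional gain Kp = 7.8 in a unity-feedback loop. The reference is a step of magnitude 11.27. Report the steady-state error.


e_ss = R/(1 + Kp) = 11.27/(1 + 7.8) = 11.27/8.8000 = 1.2807

1.2807


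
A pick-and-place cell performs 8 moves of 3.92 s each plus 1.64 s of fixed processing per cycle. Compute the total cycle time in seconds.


T = 8*3.92 + 1.64 = 33.0000

33.0000 s


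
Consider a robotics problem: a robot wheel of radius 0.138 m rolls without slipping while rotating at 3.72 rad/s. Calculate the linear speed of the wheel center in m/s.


v = omega * r = 3.72 * 0.138 = 0.5134

0.5134 m/s


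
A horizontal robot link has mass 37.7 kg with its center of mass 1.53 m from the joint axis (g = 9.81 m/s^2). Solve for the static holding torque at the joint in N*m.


tau = m*g*L = 37.7 * 9.81 * 1.53 = 565.8506

565.8506 N*m


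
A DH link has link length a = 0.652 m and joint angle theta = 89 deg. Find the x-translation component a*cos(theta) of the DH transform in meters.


a*cos(theta) = 0.652*cos(89 deg) = 0.0114

0.0114 m


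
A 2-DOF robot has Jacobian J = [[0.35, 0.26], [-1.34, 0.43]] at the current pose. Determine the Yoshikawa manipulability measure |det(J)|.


det(J) = 0.35*0.43 - (0.26)*(-1.34) = 0.4989
|det(J)| = 0.4989

0.4989
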